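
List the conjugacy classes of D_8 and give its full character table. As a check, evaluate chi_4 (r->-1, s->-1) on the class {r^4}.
Conjugacy classes: {e} of size 1, {r^4} of size 1, {r^1, r^7} of size 2, {r^2, r^6} of size 2, {r^3, r^5} of size 2, {s, sr^2, ...} of size 4, {sr, sr^3, ...} of size 4.
Character table:
  irrep \ class              {e} (size 1)  {r^4} (size 1)  {r^1, r^7} (size 2)  {r^2, r^6} (size 2)  {r^3, r^5} (size 2)  {s, sr^2, ...} (size 4)  {sr, sr^3, ...} (size 4)
  chi_1 (triv)               1             1               1                    1                    1                    1                        1                       
  chi_2 (sign: r->1, s->-1)  1             1               1                    1                    1                    -1                       -1                      
  chi_3 (r->-1, s->1)        1             1               -1                   1                    -1                   1                        -1                      
  chi_4 (r->-1, s->-1)       1             1               -1                   1                    -1                   -1                       1                       
  chi_5 (2d, j=1)            2             -2              sqrt(2)              0                    -sqrt(2)             0                        0                       
  chi_6 (2d, j=2)            2             2               0                    -2                   0                    0                        0                       
  chi_7 (2d, j=3)            2             -2              -sqrt(2)             0                    sqrt(2)              0                        0                       

Spot check: chi_4 (r->-1, s->-1) on {r^4} = 1.

Working: D_8 has order 2*8 = 16 with 7 conjugacy classes, hence 7 irreducibles. Sum of squared dims 1 + 1 + 1 + 1 + 4 + 4 + 4 = 16 = |G|. Linear characters come from the abelianisation; the 2-dimensional irreps have character r^k -> 2*cos(2*pi*j*k/8), reflections -> 0.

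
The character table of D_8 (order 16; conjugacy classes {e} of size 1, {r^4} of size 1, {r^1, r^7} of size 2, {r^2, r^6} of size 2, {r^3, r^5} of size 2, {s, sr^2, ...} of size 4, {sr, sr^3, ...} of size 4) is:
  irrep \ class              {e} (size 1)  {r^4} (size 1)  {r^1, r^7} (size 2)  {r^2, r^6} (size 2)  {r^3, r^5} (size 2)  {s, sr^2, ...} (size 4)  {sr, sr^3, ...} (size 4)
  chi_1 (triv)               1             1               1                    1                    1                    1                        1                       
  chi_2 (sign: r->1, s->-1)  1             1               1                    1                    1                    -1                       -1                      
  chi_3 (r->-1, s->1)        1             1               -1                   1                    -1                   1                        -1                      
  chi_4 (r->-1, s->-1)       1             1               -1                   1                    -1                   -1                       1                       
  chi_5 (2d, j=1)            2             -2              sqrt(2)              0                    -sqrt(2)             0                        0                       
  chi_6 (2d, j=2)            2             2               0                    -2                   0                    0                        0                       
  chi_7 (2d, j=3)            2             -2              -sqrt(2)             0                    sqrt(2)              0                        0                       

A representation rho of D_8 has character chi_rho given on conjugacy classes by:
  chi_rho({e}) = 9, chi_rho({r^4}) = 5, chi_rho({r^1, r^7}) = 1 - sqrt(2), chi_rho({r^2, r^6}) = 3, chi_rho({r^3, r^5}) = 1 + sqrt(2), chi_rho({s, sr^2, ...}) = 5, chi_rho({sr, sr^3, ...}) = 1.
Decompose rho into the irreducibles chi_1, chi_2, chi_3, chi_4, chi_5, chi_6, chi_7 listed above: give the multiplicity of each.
Multiplicities: chi_1: 3, chi_2: 0, chi_3: 2, chi_4: 0, chi_5: 0, chi_6: 1, chi_7: 1.

Proof sketch: Use <chi_rho, chi> = (1/|G|) sum_C |C| * chi_rho(C) * conj(chi(C)) with |G| = 16 for each irreducible chi in the table:
  <chi_rho, chi_1> = (1/16)[1*(9)*conj(1) + 1*(5)*conj(1) + 2*(1 - sqrt(2))*conj(1) + 2*(3)*conj(1) + 2*(1 + sqrt(2))*conj(1) + 4*(5)*conj(1) + 4*(1)*conj(1)]
      = (1/16)[(9) + (5) + (2 - 2*sqrt(2)) + (6) + (2 + 2*sqrt(2)) + (20) + (4)] = 48/16 = 3
  <chi_rho, chi_2> = (1/16)[1*(9)*conj(1) + 1*(5)*conj(1) + 2*(1 - sqrt(2))*conj(1) + 2*(3)*conj(1) + 2*(1 + sqrt(2))*conj(1) + 4*(5)*conj(-1) + 4*(1)*conj(-1)]
      = (1/16)[(9) + (5) + (2 - 2*sqrt(2)) + (6) + (2 + 2*sqrt(2)) + (-20) + (-4)] = 0/16 = 0
  <chi_rho, chi_3> = (1/16)[1*(9)*conj(1) + 1*(5)*conj(1) + 2*(1 - sqrt(2))*conj(-1) + 2*(3)*conj(1) + 2*(1 + sqrt(2))*conj(-1) + 4*(5)*conj(1) + 4*(1)*conj(-1)]
      = (1/16)[(9) + (5) + (-2 + 2*sqrt(2)) + (6) + (-2*sqrt(2) - 2) + (20) + (-4)] = 32/16 = 2
  <chi_rho, chi_4> = (1/16)[1*(9)*conj(1) + 1*(5)*conj(1) + 2*(1 - sqrt(2))*conj(-1) + 2*(3)*conj(1) + 2*(1 + sqrt(2))*conj(-1) + 4*(5)*conj(-1) + 4*(1)*conj(1)]
      = (1/16)[(9) + (5) + (-2 + 2*sqrt(2)) + (6) + (-2*sqrt(2) - 2) + (-20) + (4)] = 0/16 = 0
  <chi_rho, chi_5> = (1/16)[1*(9)*conj(2) + 1*(5)*conj(-2) + 2*(1 - sqrt(2))*conj(sqrt(2)) + 2*(3)*conj(0) + 2*(1 + sqrt(2))*conj(-sqrt(2)) + 4*(5)*conj(0) + 4*(1)*conj(0)]
      = (1/16)[(18) + (-10) + (-4 + 2*sqrt(2)) + (0) + (-4 - 2*sqrt(2)) + (0) + (0)] = 0/16 = 0
  <chi_rho, chi_6> = (1/16)[1*(9)*conj(2) + 1*(5)*conj(2) + 2*(1 - sqrt(2))*conj(0) + 2*(3)*conj(-2) + 2*(1 + sqrt(2))*conj(0) + 4*(5)*conj(0) + 4*(1)*conj(0)]
      = (1/16)[(18) + (10) + (0) + (-12) + (0) + (0) + (0)] = 16/16 = 1
  <chi_rho, chi_7> = (1/16)[1*(9)*conj(2) + 1*(5)*conj(-2) + 2*(1 - sqrt(2))*conj(-sqrt(2)) + 2*(3)*conj(0) + 2*(1 + sqrt(2))*conj(sqrt(2)) + 4*(5)*conj(0) + 4*(1)*conj(0)]
      = (1/16)[(18) + (-10) + (4 - 2*sqrt(2)) + (0) + (2*sqrt(2) + 4) + (0) + (0)] = 16/16 = 1
Dimension check: dim(rho) = sum (mult * dim) = 3*1 + 0*1 + 2*1 + 0*1 + 0*2 + 1*2 + 1*2 = 9 = chi_rho(e) = 9.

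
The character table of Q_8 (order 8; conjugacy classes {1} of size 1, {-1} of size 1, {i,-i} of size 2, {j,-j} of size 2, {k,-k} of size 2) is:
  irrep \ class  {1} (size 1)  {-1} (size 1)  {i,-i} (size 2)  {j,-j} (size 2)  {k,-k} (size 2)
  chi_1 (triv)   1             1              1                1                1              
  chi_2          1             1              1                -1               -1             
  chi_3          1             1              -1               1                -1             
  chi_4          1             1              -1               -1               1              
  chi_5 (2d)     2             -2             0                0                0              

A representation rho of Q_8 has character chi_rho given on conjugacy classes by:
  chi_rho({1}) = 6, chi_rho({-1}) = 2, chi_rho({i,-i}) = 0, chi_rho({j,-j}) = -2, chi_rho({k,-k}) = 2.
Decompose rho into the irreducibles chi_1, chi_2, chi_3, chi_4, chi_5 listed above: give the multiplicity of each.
Multiplicities: chi_1: 1, chi_2: 1, chi_3: 0, chi_4: 2, chi_5: 1.

Explanation: Use <chi_rho, chi> = (1/|G|) sum_C |C| * chi_rho(C) * conj(chi(C)) with |G| = 8 for each irreducible chi in the table:
  <chi_rho, chi_1> = (1/8)[1*(6)*conj(1) + 1*(2)*conj(1) + 2*(0)*conj(1) + 2*(-2)*conj(1) + 2*(2)*conj(1)]
      = (1/8)[(6) + (2) + (0) + (-4) + (4)] = 8/8 = 1
  <chi_rho, chi_2> = (1/8)[1*(6)*conj(1) + 1*(2)*conj(1) + 2*(0)*conj(1) + 2*(-2)*conj(-1) + 2*(2)*conj(-1)]
      = (1/8)[(6) + (2) + (0) + (4) + (-4)] = 8/8 = 1
  <chi_rho, chi_3> = (1/8)[1*(6)*conj(1) + 1*(2)*conj(1) + 2*(0)*conj(-1) + 2*(-2)*conj(1) + 2*(2)*conj(-1)]
      = (1/8)[(6) + (2) + (0) + (-4) + (-4)] = 0/8 = 0
  <chi_rho, chi_4> = (1/8)[1*(6)*conj(1) + 1*(2)*conj(1) + 2*(0)*conj(-1) + 2*(-2)*conj(-1) + 2*(2)*conj(1)]
      = (1/8)[(6) + (2) + (0) + (4) + (4)] = 16/8 = 2
  <chi_rho, chi_5> = (1/8)[1*(6)*conj(2) + 1*(2)*conj(-2) + 2*(0)*conj(0) + 2*(-2)*conj(0) + 2*(2)*conj(0)]
      = (1/8)[(12) + (-4) + (0) + (0) + (0)] = 8/8 = 1
Dimension check: dim(rho) = sum (mult * dim) = 1*1 + 1*1 + 0*1 + 2*1 + 1*2 = 6 = chi_rho(e) = 6.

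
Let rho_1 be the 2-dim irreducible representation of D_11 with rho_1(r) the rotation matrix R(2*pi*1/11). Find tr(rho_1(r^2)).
chi_{rho_1}(r^2) = 2*cos(2*pi*1*2/11) = 2*cos(4*pi/11)

Details: rho_1(r^2) is rotation by angle 2*pi*1*2/11, whose trace is 2*cos(2*pi*1*2/11) = 2*cos(4*pi/11).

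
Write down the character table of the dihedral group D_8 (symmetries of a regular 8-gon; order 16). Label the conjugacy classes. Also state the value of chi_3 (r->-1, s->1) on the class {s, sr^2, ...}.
Conjugacy classes: {e} of size 1, {r^4} of size 1, {r^1, r^7} of size 2, {r^2, r^6} of size 2, {r^3, r^5} of size 2, {s, sr^2, ...} of size 4, {sr, sr^3, ...} of size 4.
Character table:
  irrep \ class              {e} (size 1)  {r^4} (size 1)  {r^1, r^7} (size 2)  {r^2, r^6} (size 2)  {r^3, r^5} (size 2)  {s, sr^2, ...} (size 4)  {sr, sr^3, ...} (size 4)
  chi_1 (triv)               1             1               1                    1                    1                    1                        1                       
  chi_2 (sign: r->1, s->-1)  1             1               1                    1                    1                    -1                       -1                      
  chi_3 (r->-1, s->1)        1             1               -1                   1                    -1                   1                        -1                      
  chi_4 (r->-1, s->-1)       1             1               -1                   1                    -1                   -1                       1                       
  chi_5 (2d, j=1)            2             -2              sqrt(2)              0                    -sqrt(2)             0                        0                       
  chi_6 (2d, j=2)            2             2               0                    -2                   0                    0                        0                       
  chi_7 (2d, j=3)            2             -2              -sqrt(2)             0                    sqrt(2)              0                        0                       

Spot check: chi_3 (r->-1, s->1) on {s, sr^2, ...} = 1.

D_8 has order 2*8 = 16 with 7 conjugacy classes, hence 7 irreducibles. Sum of squared dims 1 + 1 + 1 + 1 + 4 + 4 + 4 = 16 = |G|. Linear characters come from the abelianisation; the 2-dimensional irreps have character r^k -> 2*cos(2*pi*j*k/8), reflections -> 0.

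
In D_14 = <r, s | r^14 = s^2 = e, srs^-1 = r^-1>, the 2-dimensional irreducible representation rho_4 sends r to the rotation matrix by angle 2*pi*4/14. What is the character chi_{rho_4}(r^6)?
chi_{rho_4}(r^6) = 2*cos(2*pi*4*6/14) = -2*cos(3*pi/7)

Solution. rho_4(r^6) is rotation by angle 2*pi*4*6/14, whose trace is 2*cos(2*pi*4*6/14) = -2*cos(3*pi/7).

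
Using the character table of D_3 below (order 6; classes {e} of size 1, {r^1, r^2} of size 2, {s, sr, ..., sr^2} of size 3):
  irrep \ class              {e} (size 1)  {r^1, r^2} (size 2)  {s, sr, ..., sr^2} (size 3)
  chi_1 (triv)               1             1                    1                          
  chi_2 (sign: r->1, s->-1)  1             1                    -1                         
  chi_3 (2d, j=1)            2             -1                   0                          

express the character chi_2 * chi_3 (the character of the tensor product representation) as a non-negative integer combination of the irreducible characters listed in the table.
chi_2 tensor chi_3 = chi_3 (all other irreducibles have multiplicity 0).

Reasoning: The character of a tensor product is the pointwise product (chi_2 * chi_3)(C) = chi_2(C) * chi_3(C):
  {e}: (1)*(2), {r^1, r^2}: (1)*(-1), {s, sr, ..., sr^2}: (-1)*(0)
so (chi_2 * chi_3) takes values
  {e} -> 2, {r^1, r^2} -> -1, {s, sr, ..., sr^2} -> 0.
Now take the inner product of this character with each irreducible chi from the table, <chi_2*chi_3, chi> = (1/6) sum_C |C| (chi_2*chi_3)(C) conj(chi(C)):
  <chi_2*chi_3, chi_1> = (1/6)[1*(2)*conj(1) + 2*(-1)*conj(1) + 3*(0)*conj(1)]
      = (1/6)[(2) + (-2) + (0)] = 0/6 = 0
  <chi_2*chi_3, chi_2> = (1/6)[1*(2)*conj(1) + 2*(-1)*conj(1) + 3*(0)*conj(-1)]
      = (1/6)[(2) + (-2) + (0)] = 0/6 = 0
  <chi_2*chi_3, chi_3> = (1/6)[1*(2)*conj(2) + 2*(-1)*conj(-1) + 3*(0)*conj(0)]
      = (1/6)[(4) + (2) + (0)] = 6/6 = 1
Hence the multiplicities are chi_3: 1. Dimension check: dim(chi_2)*dim(chi_3) = 1*2 = 2 and sum (mult * dim) = 1*2 = 2.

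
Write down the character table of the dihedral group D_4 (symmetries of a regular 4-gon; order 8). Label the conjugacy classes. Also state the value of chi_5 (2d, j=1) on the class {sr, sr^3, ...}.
Conjugacy classes: {e} of size 1, {r^2} of size 1, {r^1, r^3} of size 2, {s, sr^2, ...} of size 2, {sr, sr^3, ...} of size 2.
Character table:
  irrep \ class              {e} (size 1)  {r^2} (size 1)  {r^1, r^3} (size 2)  {s, sr^2, ...} (size 2)  {sr, sr^3, ...} (size 2)
  chi_1 (triv)               1             1               1                    1                        1                       
  chi_2 (sign: r->1, s->-1)  1             1               1                    -1                       -1                      
  chi_3 (r->-1, s->1)        1             1               -1                   1                        -1                      
  chi_4 (r->-1, s->-1)       1             1               -1                   -1                       1                       
  chi_5 (2d, j=1)            2             -2              0                    0                        0                       

Spot check: chi_5 (2d, j=1) on {sr, sr^3, ...} = 0.

Reasoning: D_4 has order 2*4 = 8 with 5 conjugacy classes, hence 5 irreducibles. Sum of squared dims 1 + 1 + 1 + 1 + 4 = 8 = |G|. Linear characters come from the abelianisation; the 2-dimensional irreps have character r^k -> 2*cos(2*pi*j*k/4), reflections -> 0.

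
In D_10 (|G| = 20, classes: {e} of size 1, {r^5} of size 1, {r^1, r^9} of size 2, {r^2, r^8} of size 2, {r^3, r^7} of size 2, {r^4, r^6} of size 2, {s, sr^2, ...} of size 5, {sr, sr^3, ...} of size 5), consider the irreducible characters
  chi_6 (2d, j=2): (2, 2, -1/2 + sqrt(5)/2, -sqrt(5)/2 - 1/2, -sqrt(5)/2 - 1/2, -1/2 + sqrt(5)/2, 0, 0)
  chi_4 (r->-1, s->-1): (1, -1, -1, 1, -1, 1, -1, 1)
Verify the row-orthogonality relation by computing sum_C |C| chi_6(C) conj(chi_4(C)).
Sum = 0; so <chi_6, chi_4> = 0 (distinct irreducibles are orthogonal).

Justification: Compute term by term over conjugacy classes (|C| * chi_6(C) * conj(chi_4(C))):
  1*(2)*conj(1) + 1*(2)*conj(-1) + 2*(-1/2 + sqrt(5)/2)*conj(-1) + 2*(-sqrt(5)/2 - 1/2)*conj(1) + 2*(-sqrt(5)/2 - 1/2)*conj(-1) + 2*(-1/2 + sqrt(5)/2)*conj(1) + 5*(0)*conj(-1) + 5*(0)*conj(1)
  = (2) + (-2) + (1 - sqrt(5)) + (-sqrt(5) - 1) + (1 + sqrt(5)) + (-1 + sqrt(5)) + (0) + (0)
  = 0.
Dividing by |G| = 20 gives 0/20 = 0, matching the row-orthogonality relation <chi_6, chi_4> = [chi_6 = chi_4].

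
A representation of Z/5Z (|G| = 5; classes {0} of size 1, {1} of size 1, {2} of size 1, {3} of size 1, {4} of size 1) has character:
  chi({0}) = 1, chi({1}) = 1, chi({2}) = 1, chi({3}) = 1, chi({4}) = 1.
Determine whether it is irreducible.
Irreducible: <chi, chi> = 1.

Explanation: <chi, chi> = (1/|G|) sum_C |C| * |chi(C)|^2 = (1/5)[1*|1|^2 + 1*|1|^2 + 1*|1|^2 + 1*|1|^2 + 1*|1|^2]
  = (1/5)[(1) + (1) + (1) + (1) + (1)] = 5/5 = 1.
(Exp terms are combined using exp(i*s)*conj(exp(i*t)) = exp(i*(s-t)), and sums of them are collapsed using the identity that for every m > 1 the m distinct m-th roots of unity sum to 0, e.g. 1 + exp(2*I*pi/3) + exp(-2*I*pi/3) = 0.)
A character is irreducible iff <chi, chi> = 1, so this representation is irreducible.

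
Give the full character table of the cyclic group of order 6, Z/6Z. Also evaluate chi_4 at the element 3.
Character table of Z/6Z (irreps indexed chi_0,...,chi_5 with chi_k(m) = zeta_6^(k*m), zeta_6 = exp(2*pi*i/6)):
  irrep \ class  {0} (size 1)  {1} (size 1)    {2} (size 1)    {3} (size 1)  {4} (size 1)    {5} (size 1)  
  chi_0          1             1               1               1             1               1             
  chi_1          1             exp(I*pi/3)     exp(2*I*pi/3)   -1            exp(-2*I*pi/3)  exp(-I*pi/3)  
  chi_2          1             exp(2*I*pi/3)   exp(-2*I*pi/3)  1             exp(2*I*pi/3)   exp(-2*I*pi/3)
  chi_3          1             -1              1               -1            1               -1            
  chi_4          1             exp(-2*I*pi/3)  exp(2*I*pi/3)   1             exp(-2*I*pi/3)  exp(2*I*pi/3) 
  chi_5          1             exp(-I*pi/3)    exp(-2*I*pi/3)  -1            exp(2*I*pi/3)   exp(I*pi/3)   

Spot check: chi_4(3) = zeta_6^(4*3) = zeta_6^12 = 1.

Derivation: Z/6Z is abelian, so all 6 irreducible complex representations are 1-dimensional. They are given by chi_k(m) = zeta_6^(k*m) for k = 0,...,5. Row orthogonality: sum_m chi_k(m) conj(chi_l(m)) = 6 * [k = l].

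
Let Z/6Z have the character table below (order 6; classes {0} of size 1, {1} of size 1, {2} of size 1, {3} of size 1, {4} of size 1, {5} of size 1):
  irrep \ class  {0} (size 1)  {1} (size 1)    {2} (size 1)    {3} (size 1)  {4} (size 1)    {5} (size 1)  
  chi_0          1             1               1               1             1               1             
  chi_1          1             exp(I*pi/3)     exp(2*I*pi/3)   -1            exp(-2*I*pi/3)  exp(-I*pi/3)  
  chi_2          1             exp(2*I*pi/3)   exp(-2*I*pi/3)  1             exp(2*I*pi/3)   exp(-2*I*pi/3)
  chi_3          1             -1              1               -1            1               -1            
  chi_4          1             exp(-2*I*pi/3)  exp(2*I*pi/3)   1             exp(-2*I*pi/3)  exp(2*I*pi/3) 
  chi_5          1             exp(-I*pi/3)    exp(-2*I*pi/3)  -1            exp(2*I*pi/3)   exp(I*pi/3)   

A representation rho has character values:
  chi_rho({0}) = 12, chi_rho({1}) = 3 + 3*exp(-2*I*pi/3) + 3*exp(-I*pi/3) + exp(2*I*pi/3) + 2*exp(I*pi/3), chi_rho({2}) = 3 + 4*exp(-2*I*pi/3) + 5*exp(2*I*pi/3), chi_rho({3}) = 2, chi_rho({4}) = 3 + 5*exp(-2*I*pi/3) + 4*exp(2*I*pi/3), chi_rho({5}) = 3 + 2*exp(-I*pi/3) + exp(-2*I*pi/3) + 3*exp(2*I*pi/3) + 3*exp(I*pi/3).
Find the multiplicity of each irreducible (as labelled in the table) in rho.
Multiplicities: chi_0: 3, chi_1: 2, chi_2: 1, chi_3: 0, chi_4: 3, chi_5: 3.

Derivation: Use <chi_rho, chi> = (1/|G|) sum_C |C| * chi_rho(C) * conj(chi(C)) with |G| = 6 for each irreducible chi in the table:
  <chi_rho, chi_0> = (1/6)[1*(12)*conj(1) + 1*(3 + 3*exp(-2*I*pi/3) + 3*exp(-I*pi/3) + exp(2*I*pi/3) + 2*exp(I*pi/3))*conj(1) + 1*(3 + 4*exp(-2*I*pi/3) + 5*exp(2*I*pi/3))*conj(1) + 1*(2)*conj(1) + 1*(3 + 5*exp(-2*I*pi/3) + 4*exp(2*I*pi/3))*conj(1) + 1*(3 + 2*exp(-I*pi/3) + exp(-2*I*pi/3) + 3*exp(2*I*pi/3) + 3*exp(I*pi/3))*conj(1)]
      = (1/6)[(12) + (3 + 3*exp(-2*I*pi/3) + 3*exp(-I*pi/3) + exp(2*I*pi/3) + 2*exp(I*pi/3)) + (3 + 4*exp(-2*I*pi/3) + 5*exp(2*I*pi/3)) + (2) + (3 + 5*exp(-2*I*pi/3) + 4*exp(2*I*pi/3)) + (3 + 2*exp(-I*pi/3) + exp(-2*I*pi/3) + 3*exp(2*I*pi/3) + 3*exp(I*pi/3))] = 18/6 = 3
  <chi_rho, chi_1> = (1/6)[1*(12)*conj(1) + 1*(3 + 3*exp(-2*I*pi/3) + 3*exp(-I*pi/3) + exp(2*I*pi/3) + 2*exp(I*pi/3))*conj(exp(I*pi/3)) + 1*(3 + 4*exp(-2*I*pi/3) + 5*exp(2*I*pi/3))*conj(exp(2*I*pi/3)) + 1*(2)*conj(-1) + 1*(3 + 5*exp(-2*I*pi/3) + 4*exp(2*I*pi/3))*conj(exp(-2*I*pi/3)) + 1*(3 + 2*exp(-I*pi/3) + exp(-2*I*pi/3) + 3*exp(2*I*pi/3) + 3*exp(I*pi/3))*conj(exp(-I*pi/3))]
      = (1/6)[(12) + (-1 + 3*exp(-2*I*pi/3) + 3*exp(-I*pi/3) + exp(I*pi/3)) + (5 + 3*exp(-2*I*pi/3) + 4*exp(2*I*pi/3)) + (-2) + (5 + 4*exp(-2*I*pi/3) + 3*exp(2*I*pi/3)) + (-1 + exp(-I*pi/3) + 3*exp(2*I*pi/3) + 3*exp(I*pi/3))] = 12/6 = 2
  <chi_rho, chi_2> = (1/6)[1*(12)*conj(1) + 1*(3 + 3*exp(-2*I*pi/3) + 3*exp(-I*pi/3) + exp(2*I*pi/3) + 2*exp(I*pi/3))*conj(exp(2*I*pi/3)) + 1*(3 + 4*exp(-2*I*pi/3) + 5*exp(2*I*pi/3))*conj(exp(-2*I*pi/3)) + 1*(2)*conj(1) + 1*(3 + 5*exp(-2*I*pi/3) + 4*exp(2*I*pi/3))*conj(exp(2*I*pi/3)) + 1*(3 + 2*exp(-I*pi/3) + exp(-2*I*pi/3) + 3*exp(2*I*pi/3) + 3*exp(I*pi/3))*conj(exp(-2*I*pi/3))]
      = (1/6)[(12) + (-2 + 3*exp(-2*I*pi/3) + 2*exp(-I*pi/3) + 3*exp(2*I*pi/3)) + (4 + 5*exp(-2*I*pi/3) + 3*exp(2*I*pi/3)) + (2) + (4 + 3*exp(-2*I*pi/3) + 5*exp(2*I*pi/3)) + (-2 + 3*exp(-2*I*pi/3) + 2*exp(I*pi/3) + 3*exp(2*I*pi/3))] = 6/6 = 1
  <chi_rho, chi_3> = (1/6)[1*(12)*conj(1) + 1*(3 + 3*exp(-2*I*pi/3) + 3*exp(-I*pi/3) + exp(2*I*pi/3) + 2*exp(I*pi/3))*conj(-1) + 1*(3 + 4*exp(-2*I*pi/3) + 5*exp(2*I*pi/3))*conj(1) + 1*(2)*conj(-1) + 1*(3 + 5*exp(-2*I*pi/3) + 4*exp(2*I*pi/3))*conj(1) + 1*(3 + 2*exp(-I*pi/3) + exp(-2*I*pi/3) + 3*exp(2*I*pi/3) + 3*exp(I*pi/3))*conj(-1)]
      = (1/6)[(12) + (-3 - 2*exp(I*pi/3) - exp(2*I*pi/3) - 3*exp(-I*pi/3) - 3*exp(-2*I*pi/3)) + (3 + 4*exp(-2*I*pi/3) + 5*exp(2*I*pi/3)) + (-2) + (3 + 5*exp(-2*I*pi/3) + 4*exp(2*I*pi/3)) + (-3 - 3*exp(I*pi/3) - 3*exp(2*I*pi/3) - exp(-2*I*pi/3) - 2*exp(-I*pi/3))] = 0/6 = 0
  <chi_rho, chi_4> = (1/6)[1*(12)*conj(1) + 1*(3 + 3*exp(-2*I*pi/3) + 3*exp(-I*pi/3) + exp(2*I*pi/3) + 2*exp(I*pi/3))*conj(exp(-2*I*pi/3)) + 1*(3 + 4*exp(-2*I*pi/3) + 5*exp(2*I*pi/3))*conj(exp(2*I*pi/3)) + 1*(2)*conj(1) + 1*(3 + 5*exp(-2*I*pi/3) + 4*exp(2*I*pi/3))*conj(exp(-2*I*pi/3)) + 1*(3 + 2*exp(-I*pi/3) + exp(-2*I*pi/3) + 3*exp(2*I*pi/3) + 3*exp(I*pi/3))*conj(exp(2*I*pi/3))]
      = (1/6)[(12) + (1 + exp(-2*I*pi/3) + 3*exp(2*I*pi/3) + 3*exp(I*pi/3)) + (5 + 3*exp(-2*I*pi/3) + 4*exp(2*I*pi/3)) + (2) + (5 + 4*exp(-2*I*pi/3) + 3*exp(2*I*pi/3)) + (1 + 3*exp(-2*I*pi/3) + 3*exp(-I*pi/3) + exp(2*I*pi/3))] = 18/6 = 3
  <chi_rho, chi_5> = (1/6)[1*(12)*conj(1) + 1*(3 + 3*exp(-2*I*pi/3) + 3*exp(-I*pi/3) + exp(2*I*pi/3) + 2*exp(I*pi/3))*conj(exp(-I*pi/3)) + 1*(3 + 4*exp(-2*I*pi/3) + 5*exp(2*I*pi/3))*conj(exp(-2*I*pi/3)) + 1*(2)*conj(-1) + 1*(3 + 5*exp(-2*I*pi/3) + 4*exp(2*I*pi/3))*conj(exp(2*I*pi/3)) + 1*(3 + 2*exp(-I*pi/3) + exp(-2*I*pi/3) + 3*exp(2*I*pi/3) + 3*exp(I*pi/3))*conj(exp(I*pi/3))]
      = (1/6)[(12) + (2 + 3*exp(-I*pi/3) + 2*exp(2*I*pi/3) + 3*exp(I*pi/3)) + (4 + 5*exp(-2*I*pi/3) + 3*exp(2*I*pi/3)) + (-2) + (4 + 3*exp(-2*I*pi/3) + 5*exp(2*I*pi/3)) + (2 + 3*exp(-I*pi/3) + 2*exp(-2*I*pi/3) + 3*exp(I*pi/3))] = 18/6 = 3
(Exp terms are combined using exp(i*s)*conj(exp(i*t)) = exp(i*(s-t)), and sums of them are collapsed using the identity that for every m > 1 the m distinct m-th roots of unity sum to 0, e.g. 1 + exp(2*I*pi/3) + exp(-2*I*pi/3) = 0.)
Dimension check: dim(rho) = sum (mult * dim) = 3*1 + 2*1 + 1*1 + 0*1 + 3*1 + 3*1 = 12 = chi_rho(e) = 12.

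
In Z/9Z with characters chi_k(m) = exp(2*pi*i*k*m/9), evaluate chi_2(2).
chi_2(2) = zeta_9^4 = exp(8*I*pi/9)

Derivation: chi_2(2) = zeta_9^(2*2) = zeta_9^4. Since zeta_9^9 = 1, this equals zeta_9^4 = exp(2*pi*i*4/9) = exp(8*I*pi/9).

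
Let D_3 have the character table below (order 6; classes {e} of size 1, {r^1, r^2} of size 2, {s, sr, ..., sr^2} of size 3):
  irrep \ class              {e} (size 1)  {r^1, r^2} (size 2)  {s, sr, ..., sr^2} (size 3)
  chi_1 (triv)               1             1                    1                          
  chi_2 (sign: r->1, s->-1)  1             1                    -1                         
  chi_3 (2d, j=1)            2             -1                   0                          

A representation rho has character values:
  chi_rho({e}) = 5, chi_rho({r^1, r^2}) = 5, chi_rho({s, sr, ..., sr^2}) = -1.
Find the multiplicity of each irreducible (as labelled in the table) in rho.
Multiplicities: chi_1: 2, chi_2: 3, chi_3: 0.

Reasoning: Use <chi_rho, chi> = (1/|G|) sum_C |C| * chi_rho(C) * conj(chi(C)) with |G| = 6 for each irreducible chi in the table:
  <chi_rho, chi_1> = (1/6)[1*(5)*conj(1) + 2*(5)*conj(1) + 3*(-1)*conj(1)]
      = (1/6)[(5) + (10) + (-3)] = 12/6 = 2
  <chi_rho, chi_2> = (1/6)[1*(5)*conj(1) + 2*(5)*conj(1) + 3*(-1)*conj(-1)]
      = (1/6)[(5) + (10) + (3)] = 18/6 = 3
  <chi_rho, chi_3> = (1/6)[1*(5)*conj(2) + 2*(5)*conj(-1) + 3*(-1)*conj(0)]
      = (1/6)[(10) + (-10) + (0)] = 0/6 = 0
Dimension check: dim(rho) = sum (mult * dim) = 2*1 + 3*1 + 0*2 = 5 = chi_rho(e) = 5.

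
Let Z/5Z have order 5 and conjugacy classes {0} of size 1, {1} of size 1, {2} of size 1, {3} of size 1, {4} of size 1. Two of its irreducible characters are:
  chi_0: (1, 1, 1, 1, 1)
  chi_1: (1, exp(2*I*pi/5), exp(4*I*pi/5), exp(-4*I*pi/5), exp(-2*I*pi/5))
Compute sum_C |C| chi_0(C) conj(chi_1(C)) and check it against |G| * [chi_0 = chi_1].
Sum = 0; so <chi_0, chi_1> = 0 (distinct irreducibles are orthogonal).

Solution. Compute term by term over conjugacy classes (|C| * chi_0(C) * conj(chi_1(C))):
  1*(1)*conj(1) + 1*(1)*conj(exp(2*I*pi/5)) + 1*(1)*conj(exp(4*I*pi/5)) + 1*(1)*conj(exp(-4*I*pi/5)) + 1*(1)*conj(exp(-2*I*pi/5))
  = (1) + (exp(-2*I*pi/5)) + (exp(-4*I*pi/5)) + (exp(4*I*pi/5)) + (exp(2*I*pi/5))
  = 0.
(Exp terms are combined using exp(i*s)*conj(exp(i*t)) = exp(i*(s-t)), and sums of them are collapsed using the identity that for every m > 1 the m distinct m-th roots of unity sum to 0, e.g. 1 + exp(2*I*pi/3) + exp(-2*I*pi/3) = 0.)
Dividing by |G| = 5 gives 0/5 = 0, matching the row-orthogonality relation <chi_0, chi_1> = [chi_0 = chi_1].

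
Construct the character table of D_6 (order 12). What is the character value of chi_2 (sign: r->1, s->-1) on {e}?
Conjugacy classes: {e} of size 1, {r^3} of size 1, {r^1, r^5} of size 2, {r^2, r^4} of size 2, {s, sr^2, ...} of size 3, {sr, sr^3, ...} of size 3.
Character table:
  irrep \ class              {e} (size 1)  {r^3} (size 1)  {r^1, r^5} (size 2)  {r^2, r^4} (size 2)  {s, sr^2, ...} (size 3)  {sr, sr^3, ...} (size 3)
  chi_1 (triv)               1             1               1                    1                    1                        1                       
  chi_2 (sign: r->1, s->-1)  1             1               1                    1                    -1                       -1                      
  chi_3 (r->-1, s->1)        1             -1              -1                   1                    1                        -1                      
  chi_4 (r->-1, s->-1)       1             -1              -1                   1                    -1                       1                       
  chi_5 (2d, j=1)            2             -2              1                    -1                   0                        0                       
  chi_6 (2d, j=2)            2             2               -1                   -1                   0                        0                       

Spot check: chi_2 (sign: r->1, s->-1) on {e} = 1.

Justification: D_6 has order 2*6 = 12 with 6 conjugacy classes, hence 6 irreducibles. Sum of squared dims 1 + 1 + 1 + 1 + 4 + 4 = 12 = |G|. Linear characters come from the abelianisation; the 2-dimensional irreps have character r^k -> 2*cos(2*pi*j*k/6), reflections -> 0.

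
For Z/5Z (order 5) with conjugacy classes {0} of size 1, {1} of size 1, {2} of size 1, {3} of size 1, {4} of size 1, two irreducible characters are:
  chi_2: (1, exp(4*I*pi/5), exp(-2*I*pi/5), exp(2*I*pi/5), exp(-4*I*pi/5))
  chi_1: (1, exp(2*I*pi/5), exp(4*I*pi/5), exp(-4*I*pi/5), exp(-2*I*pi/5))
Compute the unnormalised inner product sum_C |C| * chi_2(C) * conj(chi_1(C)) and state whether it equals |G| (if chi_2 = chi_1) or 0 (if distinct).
Sum = 0; so <chi_2, chi_1> = 0 (distinct irreducibles are orthogonal).

Reasoning: Compute term by term over conjugacy classes (|C| * chi_2(C) * conj(chi_1(C))):
  1*(1)*conj(1) + 1*(exp(4*I*pi/5))*conj(exp(2*I*pi/5)) + 1*(exp(-2*I*pi/5))*conj(exp(4*I*pi/5)) + 1*(exp(2*I*pi/5))*conj(exp(-4*I*pi/5)) + 1*(exp(-4*I*pi/5))*conj(exp(-2*I*pi/5))
  = (1) + (exp(2*I*pi/5)) + (exp(4*I*pi/5)) + (exp(-4*I*pi/5)) + (exp(-2*I*pi/5))
  = 0.
(Exp terms are combined using exp(i*s)*conj(exp(i*t)) = exp(i*(s-t)), and sums of them are collapsed using the identity that for every m > 1 the m distinct m-th roots of unity sum to 0, e.g. 1 + exp(2*I*pi/3) + exp(-2*I*pi/3) = 0.)
Dividing by |G| = 5 gives 0/5 = 0, matching the row-orthogonality relation <chi_2, chi_1> = [chi_2 = chi_1].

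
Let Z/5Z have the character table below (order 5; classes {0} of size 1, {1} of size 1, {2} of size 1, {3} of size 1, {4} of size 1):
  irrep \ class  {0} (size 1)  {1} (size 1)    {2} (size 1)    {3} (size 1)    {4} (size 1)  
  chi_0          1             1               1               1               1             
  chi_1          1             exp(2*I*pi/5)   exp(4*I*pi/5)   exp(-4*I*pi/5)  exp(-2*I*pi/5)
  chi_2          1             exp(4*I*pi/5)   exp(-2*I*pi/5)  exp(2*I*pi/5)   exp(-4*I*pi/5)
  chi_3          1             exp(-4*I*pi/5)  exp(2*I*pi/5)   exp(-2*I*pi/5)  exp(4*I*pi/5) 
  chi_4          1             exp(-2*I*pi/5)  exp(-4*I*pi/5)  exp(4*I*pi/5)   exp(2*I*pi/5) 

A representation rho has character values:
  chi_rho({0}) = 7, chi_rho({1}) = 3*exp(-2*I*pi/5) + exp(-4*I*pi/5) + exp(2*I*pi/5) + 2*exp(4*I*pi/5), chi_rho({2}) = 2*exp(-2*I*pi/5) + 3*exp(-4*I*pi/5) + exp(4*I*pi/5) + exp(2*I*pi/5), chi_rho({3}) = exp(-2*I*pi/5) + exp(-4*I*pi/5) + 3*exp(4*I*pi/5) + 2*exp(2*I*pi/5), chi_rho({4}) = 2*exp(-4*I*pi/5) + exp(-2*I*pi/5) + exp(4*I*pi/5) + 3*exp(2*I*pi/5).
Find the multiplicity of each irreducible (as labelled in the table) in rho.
Multiplicities: chi_0: 0, chi_1: 1, chi_2: 2, chi_3: 1, chi_4: 3.

Proof sketch: Use <chi_rho, chi> = (1/|G|) sum_C |C| * chi_rho(C) * conj(chi(C)) with |G| = 5 for each irreducible chi in the table:
  <chi_rho, chi_0> = (1/5)[1*(7)*conj(1) + 1*(3*exp(-2*I*pi/5) + exp(-4*I*pi/5) + exp(2*I*pi/5) + 2*exp(4*I*pi/5))*conj(1) + 1*(2*exp(-2*I*pi/5) + 3*exp(-4*I*pi/5) + exp(4*I*pi/5) + exp(2*I*pi/5))*conj(1) + 1*(exp(-2*I*pi/5) + exp(-4*I*pi/5) + 3*exp(4*I*pi/5) + 2*exp(2*I*pi/5))*conj(1) + 1*(2*exp(-4*I*pi/5) + exp(-2*I*pi/5) + exp(4*I*pi/5) + 3*exp(2*I*pi/5))*conj(1)]
      = (1/5)[(7) + (3*exp(-2*I*pi/5) + exp(-4*I*pi/5) + exp(2*I*pi/5) + 2*exp(4*I*pi/5)) + (2*exp(-2*I*pi/5) + 3*exp(-4*I*pi/5) + exp(4*I*pi/5) + exp(2*I*pi/5)) + (exp(-2*I*pi/5) + exp(-4*I*pi/5) + 3*exp(4*I*pi/5) + 2*exp(2*I*pi/5)) + (2*exp(-4*I*pi/5) + exp(-2*I*pi/5) + exp(4*I*pi/5) + 3*exp(2*I*pi/5))] = 0/5 = 0
  <chi_rho, chi_1> = (1/5)[1*(7)*conj(1) + 1*(3*exp(-2*I*pi/5) + exp(-4*I*pi/5) + exp(2*I*pi/5) + 2*exp(4*I*pi/5))*conj(exp(2*I*pi/5)) + 1*(2*exp(-2*I*pi/5) + 3*exp(-4*I*pi/5) + exp(4*I*pi/5) + exp(2*I*pi/5))*conj(exp(4*I*pi/5)) + 1*(exp(-2*I*pi/5) + exp(-4*I*pi/5) + 3*exp(4*I*pi/5) + 2*exp(2*I*pi/5))*conj(exp(-4*I*pi/5)) + 1*(2*exp(-4*I*pi/5) + exp(-2*I*pi/5) + exp(4*I*pi/5) + 3*exp(2*I*pi/5))*conj(exp(-2*I*pi/5))]
      = (1/5)[(7) + (1 + 3*exp(-4*I*pi/5) + exp(4*I*pi/5) + 2*exp(2*I*pi/5)) + (1 + exp(-2*I*pi/5) + 2*exp(4*I*pi/5) + 3*exp(2*I*pi/5)) + (1 + 3*exp(-2*I*pi/5) + 2*exp(-4*I*pi/5) + exp(2*I*pi/5)) + (1 + 2*exp(-2*I*pi/5) + exp(-4*I*pi/5) + 3*exp(4*I*pi/5))] = 5/5 = 1
  <chi_rho, chi_2> = (1/5)[1*(7)*conj(1) + 1*(3*exp(-2*I*pi/5) + exp(-4*I*pi/5) + exp(2*I*pi/5) + 2*exp(4*I*pi/5))*conj(exp(4*I*pi/5)) + 1*(2*exp(-2*I*pi/5) + 3*exp(-4*I*pi/5) + exp(4*I*pi/5) + exp(2*I*pi/5))*conj(exp(-2*I*pi/5)) + 1*(exp(-2*I*pi/5) + exp(-4*I*pi/5) + 3*exp(4*I*pi/5) + 2*exp(2*I*pi/5))*conj(exp(2*I*pi/5)) + 1*(2*exp(-4*I*pi/5) + exp(-2*I*pi/5) + exp(4*I*pi/5) + 3*exp(2*I*pi/5))*conj(exp(-4*I*pi/5))]
      = (1/5)[(7) + (2 + exp(-2*I*pi/5) + exp(2*I*pi/5) + 3*exp(4*I*pi/5)) + (2 + 3*exp(-2*I*pi/5) + exp(-4*I*pi/5) + exp(4*I*pi/5)) + (2 + exp(-4*I*pi/5) + exp(4*I*pi/5) + 3*exp(2*I*pi/5)) + (2 + 3*exp(-4*I*pi/5) + exp(-2*I*pi/5) + exp(2*I*pi/5))] = 10/5 = 2
  <chi_rho, chi_3> = (1/5)[1*(7)*conj(1) + 1*(3*exp(-2*I*pi/5) + exp(-4*I*pi/5) + exp(2*I*pi/5) + 2*exp(4*I*pi/5))*conj(exp(-4*I*pi/5)) + 1*(2*exp(-2*I*pi/5) + 3*exp(-4*I*pi/5) + exp(4*I*pi/5) + exp(2*I*pi/5))*conj(exp(2*I*pi/5)) + 1*(exp(-2*I*pi/5) + exp(-4*I*pi/5) + 3*exp(4*I*pi/5) + 2*exp(2*I*pi/5))*conj(exp(-2*I*pi/5)) + 1*(2*exp(-4*I*pi/5) + exp(-2*I*pi/5) + exp(4*I*pi/5) + 3*exp(2*I*pi/5))*conj(exp(4*I*pi/5))]
      = (1/5)[(7) + (1 + 2*exp(-2*I*pi/5) + exp(-4*I*pi/5) + 3*exp(2*I*pi/5)) + (1 + 2*exp(-4*I*pi/5) + exp(2*I*pi/5) + 3*exp(4*I*pi/5)) + (1 + 3*exp(-4*I*pi/5) + exp(-2*I*pi/5) + 2*exp(4*I*pi/5)) + (1 + 3*exp(-2*I*pi/5) + exp(4*I*pi/5) + 2*exp(2*I*pi/5))] = 5/5 = 1
  <chi_rho, chi_4> = (1/5)[1*(7)*conj(1) + 1*(3*exp(-2*I*pi/5) + exp(-4*I*pi/5) + exp(2*I*pi/5) + 2*exp(4*I*pi/5))*conj(exp(-2*I*pi/5)) + 1*(2*exp(-2*I*pi/5) + 3*exp(-4*I*pi/5) + exp(4*I*pi/5) + exp(2*I*pi/5))*conj(exp(-4*I*pi/5)) + 1*(exp(-2*I*pi/5) + exp(-4*I*pi/5) + 3*exp(4*I*pi/5) + 2*exp(2*I*pi/5))*conj(exp(4*I*pi/5)) + 1*(2*exp(-4*I*pi/5) + exp(-2*I*pi/5) + exp(4*I*pi/5) + 3*exp(2*I*pi/5))*conj(exp(2*I*pi/5))]
      = (1/5)[(7) + (3 + 2*exp(-4*I*pi/5) + exp(-2*I*pi/5) + exp(4*I*pi/5)) + (3 + exp(-2*I*pi/5) + exp(-4*I*pi/5) + 2*exp(2*I*pi/5)) + (3 + 2*exp(-2*I*pi/5) + exp(4*I*pi/5) + exp(2*I*pi/5)) + (3 + exp(-4*I*pi/5) + exp(2*I*pi/5) + 2*exp(4*I*pi/5))] = 15/5 = 3
(Exp terms are combined using exp(i*s)*conj(exp(i*t)) = exp(i*(s-t)), and sums of them are collapsed using the identity that for every m > 1 the m distinct m-th roots of unity sum to 0, e.g. 1 + exp(2*I*pi/3) + exp(-2*I*pi/3) = 0.)
Dimension check: dim(rho) = sum (mult * dim) = 0*1 + 1*1 + 2*1 + 1*1 + 3*1 = 7 = chi_rho(e) = 7.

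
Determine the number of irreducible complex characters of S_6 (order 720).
11

Solution. The number of irreducible complex representations of a finite group equals its number of conjugacy classes. Conjugacy classes in S_6 correspond to cycle types, i.e. partitions of 6; there are p(6) = 11 of them, so S_6 (order 720) has exactly 11 irreducible complex representations.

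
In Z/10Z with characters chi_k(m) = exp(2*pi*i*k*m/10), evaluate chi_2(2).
chi_2(2) = zeta_10^4 = exp(4*I*pi/5)

Argument: chi_2(2) = zeta_10^(2*2) = zeta_10^4. Since zeta_10^10 = 1, this equals zeta_10^4 = exp(2*pi*i*4/10) = exp(4*I*pi/5).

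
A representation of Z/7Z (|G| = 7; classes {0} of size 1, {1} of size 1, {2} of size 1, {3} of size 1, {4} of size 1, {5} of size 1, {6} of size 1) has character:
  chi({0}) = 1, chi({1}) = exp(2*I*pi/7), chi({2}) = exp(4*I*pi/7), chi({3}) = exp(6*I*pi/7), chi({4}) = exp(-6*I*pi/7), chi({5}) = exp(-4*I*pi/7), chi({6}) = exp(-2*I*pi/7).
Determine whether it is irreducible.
Irreducible: <chi, chi> = 1.

Why: <chi, chi> = (1/|G|) sum_C |C| * |chi(C)|^2 = (1/7)[1*|1|^2 + 1*|exp(2*I*pi/7)|^2 + 1*|exp(4*I*pi/7)|^2 + 1*|exp(6*I*pi/7)|^2 + 1*|exp(-6*I*pi/7)|^2 + 1*|exp(-4*I*pi/7)|^2 + 1*|exp(-2*I*pi/7)|^2]
  = (1/7)[(1) + (1) + (1) + (1) + (1) + (1) + (1)] = 7/7 = 1.
(Exp terms are combined using exp(i*s)*conj(exp(i*t)) = exp(i*(s-t)), and sums of them are collapsed using the identity that for every m > 1 the m distinct m-th roots of unity sum to 0, e.g. 1 + exp(2*I*pi/3) + exp(-2*I*pi/3) = 0.)
A character is irreducible iff <chi, chi> = 1, so this representation is irreducible.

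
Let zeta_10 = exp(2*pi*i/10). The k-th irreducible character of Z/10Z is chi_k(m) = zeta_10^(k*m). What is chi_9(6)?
chi_9(6) = zeta_10^54 = exp(4*I*pi/5)

Justification: chi_9(6) = zeta_10^(9*6) = zeta_10^54. Since zeta_10^10 = 1, this equals zeta_10^4 = exp(2*pi*i*4/10) = exp(4*I*pi/5).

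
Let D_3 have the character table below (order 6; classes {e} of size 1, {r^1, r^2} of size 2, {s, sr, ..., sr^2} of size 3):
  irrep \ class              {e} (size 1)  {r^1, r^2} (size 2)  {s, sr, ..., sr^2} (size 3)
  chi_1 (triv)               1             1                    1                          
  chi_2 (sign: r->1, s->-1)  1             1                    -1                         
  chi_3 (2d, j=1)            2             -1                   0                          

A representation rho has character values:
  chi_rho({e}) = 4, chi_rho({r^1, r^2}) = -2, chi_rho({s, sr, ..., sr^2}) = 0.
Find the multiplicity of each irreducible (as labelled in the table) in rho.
Multiplicities: chi_1: 0, chi_2: 0, chi_3: 2.

Justification: Use <chi_rho, chi> = (1/|G|) sum_C |C| * chi_rho(C) * conj(chi(C)) with |G| = 6 for each irreducible chi in the table:
  <chi_rho, chi_1> = (1/6)[1*(4)*conj(1) + 2*(-2)*conj(1) + 3*(0)*conj(1)]
      = (1/6)[(4) + (-4) + (0)] = 0/6 = 0
  <chi_rho, chi_2> = (1/6)[1*(4)*conj(1) + 2*(-2)*conj(1) + 3*(0)*conj(-1)]
      = (1/6)[(4) + (-4) + (0)] = 0/6 = 0
  <chi_rho, chi_3> = (1/6)[1*(4)*conj(2) + 2*(-2)*conj(-1) + 3*(0)*conj(0)]
      = (1/6)[(8) + (4) + (0)] = 12/6 = 2
Dimension check: dim(rho) = sum (mult * dim) = 0*1 + 0*1 + 2*2 = 4 = chi_rho(e) = 4.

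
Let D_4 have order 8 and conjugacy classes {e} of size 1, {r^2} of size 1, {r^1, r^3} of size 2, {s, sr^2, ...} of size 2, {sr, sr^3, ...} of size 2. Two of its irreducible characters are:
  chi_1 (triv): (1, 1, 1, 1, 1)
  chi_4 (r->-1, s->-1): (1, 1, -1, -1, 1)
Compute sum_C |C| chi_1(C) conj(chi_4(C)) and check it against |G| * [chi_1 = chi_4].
Sum = 0; so <chi_1, chi_4> = 0 (distinct irreducibles are orthogonal).

Explanation: Compute term by term over conjugacy classes (|C| * chi_1(C) * conj(chi_4(C))):
  1*(1)*conj(1) + 1*(1)*conj(1) + 2*(1)*conj(-1) + 2*(1)*conj(-1) + 2*(1)*conj(1)
  = (1) + (1) + (-2) + (-2) + (2)
  = 0.
Dividing by |G| = 8 gives 0/8 = 0, matching the row-orthogonality relation <chi_1, chi_4> = [chi_1 = chi_4].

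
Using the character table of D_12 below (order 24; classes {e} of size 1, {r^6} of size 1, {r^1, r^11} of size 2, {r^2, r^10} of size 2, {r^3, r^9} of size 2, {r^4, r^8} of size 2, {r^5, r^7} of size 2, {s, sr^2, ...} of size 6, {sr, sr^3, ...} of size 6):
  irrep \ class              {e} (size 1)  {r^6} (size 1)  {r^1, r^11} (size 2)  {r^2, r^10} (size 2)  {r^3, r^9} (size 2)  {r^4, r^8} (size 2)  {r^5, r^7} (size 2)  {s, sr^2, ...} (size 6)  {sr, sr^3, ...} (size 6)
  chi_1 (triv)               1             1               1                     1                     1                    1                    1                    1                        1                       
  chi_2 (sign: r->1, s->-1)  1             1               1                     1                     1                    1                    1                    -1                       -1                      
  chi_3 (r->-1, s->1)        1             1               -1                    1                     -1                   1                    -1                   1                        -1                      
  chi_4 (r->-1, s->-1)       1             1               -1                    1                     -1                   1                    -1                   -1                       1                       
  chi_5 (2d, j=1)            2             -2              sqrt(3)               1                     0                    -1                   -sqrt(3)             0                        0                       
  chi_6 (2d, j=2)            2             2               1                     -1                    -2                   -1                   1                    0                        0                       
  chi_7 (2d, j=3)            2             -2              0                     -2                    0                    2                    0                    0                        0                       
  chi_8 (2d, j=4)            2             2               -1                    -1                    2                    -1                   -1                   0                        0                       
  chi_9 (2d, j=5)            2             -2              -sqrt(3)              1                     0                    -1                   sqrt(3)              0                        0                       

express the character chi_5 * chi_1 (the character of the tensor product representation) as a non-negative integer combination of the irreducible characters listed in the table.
chi_5 tensor chi_1 = chi_5 (all other irreducibles have multiplicity 0).

Argument: The character of a tensor product is the pointwise product (chi_5 * chi_1)(C) = chi_5(C) * chi_1(C):
  {e}: (2)*(1), {r^6}: (-2)*(1), {r^1, r^11}: (sqrt(3))*(1), {r^2, r^10}: (1)*(1), {r^3, r^9}: (0)*(1), {r^4, r^8}: (-1)*(1), {r^5, r^7}: (-sqrt(3))*(1), {s, sr^2, ...}: (0)*(1), {sr, sr^3, ...}: (0)*(1)
so (chi_5 * chi_1) takes values
  {e} -> 2, {r^6} -> -2, {r^1, r^11} -> sqrt(3), {r^2, r^10} -> 1, {r^3, r^9} -> 0, {r^4, r^8} -> -1, {r^5, r^7} -> -sqrt(3), {s, sr^2, ...} -> 0, {sr, sr^3, ...} -> 0.
Now take the inner product of this character with each irreducible chi from the table, <chi_5*chi_1, chi> = (1/24) sum_C |C| (chi_5*chi_1)(C) conj(chi(C)):
  <chi_5*chi_1, chi_1> = (1/24)[1*(2)*conj(1) + 1*(-2)*conj(1) + 2*(sqrt(3))*conj(1) + 2*(1)*conj(1) + 2*(0)*conj(1) + 2*(-1)*conj(1) + 2*(-sqrt(3))*conj(1) + 6*(0)*conj(1) + 6*(0)*conj(1)]
      = (1/24)[(2) + (-2) + (2*sqrt(3)) + (2) + (0) + (-2) + (-2*sqrt(3)) + (0) + (0)] = 0/24 = 0
  <chi_5*chi_1, chi_2> = (1/24)[1*(2)*conj(1) + 1*(-2)*conj(1) + 2*(sqrt(3))*conj(1) + 2*(1)*conj(1) + 2*(0)*conj(1) + 2*(-1)*conj(1) + 2*(-sqrt(3))*conj(1) + 6*(0)*conj(-1) + 6*(0)*conj(-1)]
      = (1/24)[(2) + (-2) + (2*sqrt(3)) + (2) + (0) + (-2) + (-2*sqrt(3)) + (0) + (0)] = 0/24 = 0
  <chi_5*chi_1, chi_3> = (1/24)[1*(2)*conj(1) + 1*(-2)*conj(1) + 2*(sqrt(3))*conj(-1) + 2*(1)*conj(1) + 2*(0)*conj(-1) + 2*(-1)*conj(1) + 2*(-sqrt(3))*conj(-1) + 6*(0)*conj(1) + 6*(0)*conj(-1)]
      = (1/24)[(2) + (-2) + (-2*sqrt(3)) + (2) + (0) + (-2) + (2*sqrt(3)) + (0) + (0)] = 0/24 = 0
  <chi_5*chi_1, chi_4> = (1/24)[1*(2)*conj(1) + 1*(-2)*conj(1) + 2*(sqrt(3))*conj(-1) + 2*(1)*conj(1) + 2*(0)*conj(-1) + 2*(-1)*conj(1) + 2*(-sqrt(3))*conj(-1) + 6*(0)*conj(-1) + 6*(0)*conj(1)]
      = (1/24)[(2) + (-2) + (-2*sqrt(3)) + (2) + (0) + (-2) + (2*sqrt(3)) + (0) + (0)] = 0/24 = 0
  <chi_5*chi_1, chi_5> = (1/24)[1*(2)*conj(2) + 1*(-2)*conj(-2) + 2*(sqrt(3))*conj(sqrt(3)) + 2*(1)*conj(1) + 2*(0)*conj(0) + 2*(-1)*conj(-1) + 2*(-sqrt(3))*conj(-sqrt(3)) + 6*(0)*conj(0) + 6*(0)*conj(0)]
      = (1/24)[(4) + (4) + (6) + (2) + (0) + (2) + (6) + (0) + (0)] = 24/24 = 1
  <chi_5*chi_1, chi_6> = (1/24)[1*(2)*conj(2) + 1*(-2)*conj(2) + 2*(sqrt(3))*conj(1) + 2*(1)*conj(-1) + 2*(0)*conj(-2) + 2*(-1)*conj(-1) + 2*(-sqrt(3))*conj(1) + 6*(0)*conj(0) + 6*(0)*conj(0)]
      = (1/24)[(4) + (-4) + (2*sqrt(3)) + (-2) + (0) + (2) + (-2*sqrt(3)) + (0) + (0)] = 0/24 = 0
  <chi_5*chi_1, chi_7> = (1/24)[1*(2)*conj(2) + 1*(-2)*conj(-2) + 2*(sqrt(3))*conj(0) + 2*(1)*conj(-2) + 2*(0)*conj(0) + 2*(-1)*conj(2) + 2*(-sqrt(3))*conj(0) + 6*(0)*conj(0) + 6*(0)*conj(0)]
      = (1/24)[(4) + (4) + (0) + (-4) + (0) + (-4) + (0) + (0) + (0)] = 0/24 = 0
  <chi_5*chi_1, chi_8> = (1/24)[1*(2)*conj(2) + 1*(-2)*conj(2) + 2*(sqrt(3))*conj(-1) + 2*(1)*conj(-1) + 2*(0)*conj(2) + 2*(-1)*conj(-1) + 2*(-sqrt(3))*conj(-1) + 6*(0)*conj(0) + 6*(0)*conj(0)]
      = (1/24)[(4) + (-4) + (-2*sqrt(3)) + (-2) + (0) + (2) + (2*sqrt(3)) + (0) + (0)] = 0/24 = 0
  <chi_5*chi_1, chi_9> = (1/24)[1*(2)*conj(2) + 1*(-2)*conj(-2) + 2*(sqrt(3))*conj(-sqrt(3)) + 2*(1)*conj(1) + 2*(0)*conj(0) + 2*(-1)*conj(-1) + 2*(-sqrt(3))*conj(sqrt(3)) + 6*(0)*conj(0) + 6*(0)*conj(0)]
      = (1/24)[(4) + (4) + (-6) + (2) + (0) + (2) + (-6) + (0) + (0)] = 0/24 = 0
Hence the multiplicities are chi_5: 1. Dimension check: dim(chi_5)*dim(chi_1) = 2*1 = 2 and sum (mult * dim) = 1*2 = 2.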